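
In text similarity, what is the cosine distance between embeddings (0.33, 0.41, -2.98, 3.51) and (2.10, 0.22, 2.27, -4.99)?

With u = (0.33, 0.41, -2.98, 3.51), v = (2.10, 0.22, 2.27, -4.99):
u·v = 0.33·2.1 + 0.41·0.22 + (-2.98)·2.27 + 3.51·(-4.99) = 0.693 + 0.0902 + (-6.7646) + (-17.5149) = -23.4963.
|u| = √(0.33² + 0.41² + (-2.98)² + 3.51²) = √(0.1089 + 0.1681 + 8.8804 + 12.3201) = √21.4775, |v| = √(2.1² + 0.22² + 2.27² + (-4.99)²) = √(4.41 + 0.0484 + 5.1529 + 24.9001) = √34.5114.
cos θ = (u·v)/(|u||v|) = -23.4963/(√21.4775·√34.5114) ≈ -0.863
Cosine distance = 1 - cos θ ≈ 1 - (-0.863) = 1.863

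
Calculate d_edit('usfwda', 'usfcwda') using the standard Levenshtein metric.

Let D[i][j] be the edit distance between the first i characters of 'usfwda' and the first j characters of 'usfcwda', with D[i][0] = i, D[0][j] = j, and D[i][j] = D[i-1][j-1] if the characters match, else 1 + min(D[i-1][j], D[i][j-1], D[i-1][j-1]). Filling the table (rows: prefixes of 'usfwda', columns: prefixes of 'usfcwda'):
     ε  u  s  f  c  w  d  a
  ε  0  1  2  3  4  5  6  7
  u  1  0  1  2  3  4  5  6
  s  2  1  0  1  2  3  4  5
  f  3  2  1  0  1  2  3  4
  w  4  3  2  1  1  1  2  3
  d  5  4  3  2  2  2  1  2
  a  6  5  4  3  3  3  2  1
The bottom-right entry gives D[6][7] = 1, so no sequence of fewer than 1 edit works. Backtracking through the table gives one optimal edit sequence (1 edit):
  usfwda → usfcwda (ins c @4)
Edit distance = 1.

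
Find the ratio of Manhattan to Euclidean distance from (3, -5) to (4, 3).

L1 = |3 - 4| + |-5 - 3| = 1 + 8 = 9
L2 = √(1² + 8²) = √65 ≈ 8.0623
L1 ≥ L2 always (equality iff movement is along one axis); L1 > L2 here.
Ratio L1/L2 = 9/√65 ≈ 1.1163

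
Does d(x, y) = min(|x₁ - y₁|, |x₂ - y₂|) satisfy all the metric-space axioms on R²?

No. d fails identity of indiscernibles: take x = (0, 0) and y = (0, 2). Then d(x,y) = min(|0 - 0|, |0 - 2|) = min(0, 2) = 0, yet x ≠ y.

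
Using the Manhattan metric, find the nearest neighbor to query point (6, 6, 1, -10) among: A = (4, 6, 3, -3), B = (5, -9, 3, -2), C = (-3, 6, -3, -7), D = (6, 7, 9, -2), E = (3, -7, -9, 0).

Distances: d(A) = 11, d(B) = 26, d(C) = 16, d(D) = 17, d(E) = 36. Nearest: A = (4, 6, 3, -3) with distance 11.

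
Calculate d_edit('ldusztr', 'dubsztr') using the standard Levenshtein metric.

Let D[i][j] be the edit distance between the first i characters of 'ldusztr' and the first j characters of 'dubsztr', with D[i][0] = i, D[0][j] = j, and D[i][j] = D[i-1][j-1] if the characters match, else 1 + min(D[i-1][j], D[i][j-1], D[i-1][j-1]). Filling the table (rows: prefixes of 'ldusztr', columns: prefixes of 'dubsztr'):
     ε  d  u  b  s  z  t  r
  ε  0  1  2  3  4  5  6  7
  l  1  1  2  3  4  5  6  7
  d  2  1  2  3  4  5  6  7
  u  3  2  1  2  3  4  5  6
  s  4  3  2  2  2  3  4  5
  z  5  4  3  3  3  2  3  4
  t  6  5  4  4  4  3  2  3
  r  7  6  5  5  5  4  3  2
The bottom-right entry gives D[7][7] = 2, so no sequence of fewer than 2 edits works. Backtracking through the table gives one optimal edit sequence (2 edits):
  ldusztr → dusztr (del l @1)
  dusztr → dubsztr (ins b @3)
Edit distance = 2.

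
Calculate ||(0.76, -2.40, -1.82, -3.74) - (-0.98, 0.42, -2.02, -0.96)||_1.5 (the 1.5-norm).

(Σ|x_i - y_i|^1.5)^(1/1.5) = (|0.76 - (-0.98)|^1.5 + |-2.4 - 0.42|^1.5 + |-1.82 - (-2.02)|^1.5 + |-3.74 - (-0.96)|^1.5)^(1/1.5)
= (1.74^1.5 + 2.82^1.5 + 0.2^1.5 + 2.78^1.5)^(1/1.5) ≈ (2.2952 + 4.7356 + 0.0894 + 4.6352)^(1/1.5) = (11.7554)^(1/1.5) ≈ 5.17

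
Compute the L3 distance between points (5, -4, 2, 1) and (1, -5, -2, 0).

(Σ|x_i - y_i|^3)^(1/3) = (|5 - 1|^3 + |-4 - (-5)|^3 + |2 - (-2)|^3 + |1 - 0|^3)^(1/3)
= (4^3 + 1^3 + 4^3 + 1^3)^(1/3) = (64 + 1 + 64 + 1)^(1/3) = (130)^(1/3) ≈ 5.0658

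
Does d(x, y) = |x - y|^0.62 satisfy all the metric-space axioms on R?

Yes. With 0 < p = 0.62 ≤ 1, d(x,y) = |x-y|^0.62 is a metric on R. Non-negativity and symmetry are immediate; |x-y|^0.62 = 0 ⟺ |x-y| = 0 ⟺ x = y. For the triangle inequality, the function t ↦ t^0.62 is subadditive on [0,∞) when p ≤ 1, so |x-z|^0.62 ≤ (|x-y| + |y-z|)^0.62 ≤ |x-y|^0.62 + |y-z|^0.62.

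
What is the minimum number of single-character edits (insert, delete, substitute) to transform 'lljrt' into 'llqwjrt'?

Let D[i][j] be the edit distance between the first i characters of 'lljrt' and the first j characters of 'llqwjrt', with D[i][0] = i, D[0][j] = j, and D[i][j] = D[i-1][j-1] if the characters match, else 1 + min(D[i-1][j], D[i][j-1], D[i-1][j-1]). Filling the table (rows: prefixes of 'lljrt', columns: prefixes of 'llqwjrt'):
     ε  l  l  q  w  j  r  t
  ε  0  1  2  3  4  5  6  7
  l  1  0  1  2  3  4  5  6
  l  2  1  0  1  2  3  4  5
  j  3  2  1  1  2  2  3  4
  r  4  3  2  2  2  3  2  3
  t  5  4  3  3  3  3  3  2
The bottom-right entry gives D[5][7] = 2, so no sequence of fewer than 2 edits works. Backtracking through the table gives one optimal edit sequence (2 edits):
  lljrt → llqjrt (ins q @3)
  llqjrt → llqwjrt (ins w @4)
Edit distance = 2.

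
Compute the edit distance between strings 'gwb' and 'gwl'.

Let D[i][j] be the edit distance between the first i characters of 'gwb' and the first j characters of 'gwl', with D[i][0] = i, D[0][j] = j, and D[i][j] = D[i-1][j-1] if the characters match, else 1 + min(D[i-1][j], D[i][j-1], D[i-1][j-1]). Filling the table (rows: prefixes of 'gwb', columns: prefixes of 'gwl'):
     ε  g  w  l
  ε  0  1  2  3
  g  1  0  1  2
  w  2  1  0  1
  b  3  2  1  1
The bottom-right entry gives D[3][3] = 1, so no sequence of fewer than 1 edit works. Backtracking through the table gives one optimal edit sequence (1 edit):
  gwb → gwl (sub b→l @3)
Edit distance = 1.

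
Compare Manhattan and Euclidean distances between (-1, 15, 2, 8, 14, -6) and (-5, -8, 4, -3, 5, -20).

L1 = |-1 - (-5)| + |15 - (-8)| + |2 - 4| + |8 - (-3)| + |14 - 5| + |-6 - (-20)| = 4 + 23 + 2 + 11 + 9 + 14 = 63
L2 = √(4² + 23² + 2² + 11² + 9² + 14²) = √947 ≈ 30.7734
L1 ≥ L2 always (equality iff movement is along one axis); L1 > L2 here.
Ratio L1/L2 = 63/√947 ≈ 2.0472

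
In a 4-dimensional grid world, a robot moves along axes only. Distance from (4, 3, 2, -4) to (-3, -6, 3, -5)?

Σ|x_i - y_i| = |4 - (-3)| + |3 - (-6)| + |2 - 3| + |-4 - (-5)| = 7 + 9 + 1 + 1 = 18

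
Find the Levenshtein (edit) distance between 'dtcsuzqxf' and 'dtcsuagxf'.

Let D[i][j] be the edit distance between the first i characters of 'dtcsuzqxf' and the first j characters of 'dtcsuagxf', with D[i][0] = i, D[0][j] = j, and D[i][j] = D[i-1][j-1] if the characters match, else 1 + min(D[i-1][j], D[i][j-1], D[i-1][j-1]). Filling the table (rows: prefixes of 'dtcsuzqxf', columns: prefixes of 'dtcsuagxf'):
     ε  d  t  c  s  u  a  g  x  f
  ε  0  1  2  3  4  5  6  7  8  9
  d  1  0  1  2  3  4  5  6  7  8
  t  2  1  0  1  2  3  4  5  6  7
  c  3  2  1  0  1  2  3  4  5  6
  s  4  3  2  1  0  1  2  3  4  5
  u  5  4  3  2  1  0  1  2  3  4
  z  6  5  4  3  2  1  1  2  3  4
  q  7  6  5  4  3  2  2  2  3  4
  x  8  7  6  5  4  3  3  3  2  3
  f  9  8  7  6  5  4  4  4  3  2
The bottom-right entry gives D[9][9] = 2, so no sequence of fewer than 2 edits works. Backtracking through the table gives one optimal edit sequence (2 edits):
  dtcsuzqxf → dtcsuaqxf (sub z→a @6)
  dtcsuaqxf → dtcsuagxf (sub q→g @7)
Edit distance = 2.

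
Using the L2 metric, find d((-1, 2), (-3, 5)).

√(Σ(x_i - y_i)²) = √((-1 - (-3))² + (2 - 5)²)
= √(2² + (-3)²) = √(4 + 9) = √13 ≈ 3.6056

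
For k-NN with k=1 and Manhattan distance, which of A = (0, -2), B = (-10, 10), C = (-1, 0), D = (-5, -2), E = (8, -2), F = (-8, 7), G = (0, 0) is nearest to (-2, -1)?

Distances: d(A) = 3, d(B) = 19, d(C) = 2, d(D) = 4, d(E) = 11, d(F) = 14, d(G) = 3. Nearest: C = (-1, 0) with distance 2.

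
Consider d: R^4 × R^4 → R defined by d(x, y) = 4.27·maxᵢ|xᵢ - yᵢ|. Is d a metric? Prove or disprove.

Yes. The L∞ (Chebyshev) norm induces a metric on R^4, and multiplying a metric by a positive constant 4.27 > 0 preserves all four axioms: non-negativity (4.27·||x-y|| ≥ 0), identity (4.27·||x-y|| = 0 ⟺ ||x-y|| = 0 ⟺ x = y), symmetry (||x-y|| = ||y-x||), and the triangle inequality (4.27·||x-z|| ≤ 4.27·||x-y|| + 4.27·||y-z||). So d is a metric.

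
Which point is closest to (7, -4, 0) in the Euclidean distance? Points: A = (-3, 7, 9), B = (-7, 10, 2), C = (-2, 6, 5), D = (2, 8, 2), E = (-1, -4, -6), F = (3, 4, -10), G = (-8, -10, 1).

Distances: d(A) ≈ 17.3781, d(B) ≈ 19.8997, d(C) ≈ 14.3527, d(D) ≈ 13.1529, d(E) = 10, d(F) ≈ 13.4164, d(G) ≈ 16.1864. Nearest: E = (-1, -4, -6) with distance 10.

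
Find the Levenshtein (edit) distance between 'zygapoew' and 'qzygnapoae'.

Let D[i][j] be the edit distance between the first i characters of 'zygapoew' and the first j characters of 'qzygnapoae', with D[i][0] = i, D[0][j] = j, and D[i][j] = D[i-1][j-1] if the characters match, else 1 + min(D[i-1][j], D[i][j-1], D[i-1][j-1]). Filling the table (rows: prefixes of 'zygapoew', columns: prefixes of 'qzygnapoae'):
     ε  q  z  y  g  n  a  p  o  a  e
  ε  0  1  2  3  4  5  6  7  8  9 10
  z  1  1  1  2  3  4  5  6  7  8  9
  y  2  2  2  1  2  3  4  5  6  7  8
  g  3  3  3  2  1  2  3  4  5  6  7
  a  4  4  4  3  2  2  2  3  4  5  6
  p  5  5  5  4  3  3  3  2  3  4  5
  o  6  6  6  5  4  4  4  3  2  3  4
  e  7  7  7  6  5  5  5  4  3  3  3
  w  8  8  8  7  6  6  6  5  4  4  4
The bottom-right entry gives D[8][10] = 4, so no sequence of fewer than 4 edits works. Backtracking through the table gives one optimal edit sequence (4 edits):
  zygapoew → qzygapoew (ins q @1)
  qzygapoew → qzygnapoew (ins n @5)
  qzygnapoew → qzygnapoaw (sub e→a @9)
  qzygnapoaw → qzygnapoae (sub w→e @10)
Edit distance = 4.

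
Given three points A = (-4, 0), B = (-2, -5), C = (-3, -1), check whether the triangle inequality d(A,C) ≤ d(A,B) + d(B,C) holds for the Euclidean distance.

d(A,B) = √(2² + 5²) = √29 ≈ 5.3852, d(B,C) = √(1² + 4²) = √17 ≈ 4.1231, d(A,C) = √(1² + 1²) = √2 ≈ 1.4142.
d(A,C) ≈ 1.4142 ≤ 5.3852 + 4.1231 = 9.5083. Triangle inequality is satisfied.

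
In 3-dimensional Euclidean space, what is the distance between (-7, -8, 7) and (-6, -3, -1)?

√(Σ(x_i - y_i)²) = √((-7 - (-6))² + (-8 - (-3))² + (7 - (-1))²)
= √((-1)² + (-5)² + 8²) = √(1 + 25 + 64) = √90 ≈ 9.4868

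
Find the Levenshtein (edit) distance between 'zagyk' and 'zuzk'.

Let D[i][j] be the edit distance between the first i characters of 'zagyk' and the first j characters of 'zuzk', with D[i][0] = i, D[0][j] = j, and D[i][j] = D[i-1][j-1] if the characters match, else 1 + min(D[i-1][j], D[i][j-1], D[i-1][j-1]). Filling the table (rows: prefixes of 'zagyk', columns: prefixes of 'zuzk'):
     ε  z  u  z  k
  ε  0  1  2  3  4
  z  1  0  1  2  3
  a  2  1  1  2  3
  g  3  2  2  2  3
  y  4  3  3  3  3
  k  5  4  4  4  3
The bottom-right entry gives D[5][4] = 3, so no sequence of fewer than 3 edits works. Backtracking through the table gives one optimal edit sequence (3 edits):
  zagyk → zgyk (del a @2)
  zgyk → zuyk (sub g→u @2)
  zuyk → zuzk (sub y→z @3)
Edit distance = 3.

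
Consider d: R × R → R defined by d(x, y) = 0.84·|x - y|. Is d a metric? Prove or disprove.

Yes. Since |x - y| is a metric on R and 0.84 > 0, the positive scalar multiple 0.84·|x - y| is also a metric: scaling by a positive constant preserves non-negativity, identity (d=0 ⟺ |x-y|=0 ⟺ x=y), symmetry, and the triangle inequality.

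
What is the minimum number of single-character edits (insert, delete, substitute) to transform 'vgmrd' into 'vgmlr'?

Let D[i][j] be the edit distance between the first i characters of 'vgmrd' and the first j characters of 'vgmlr', with D[i][0] = i, D[0][j] = j, and D[i][j] = D[i-1][j-1] if the characters match, else 1 + min(D[i-1][j], D[i][j-1], D[i-1][j-1]). Filling the table (rows: prefixes of 'vgmrd', columns: prefixes of 'vgmlr'):
     ε  v  g  m  l  r
  ε  0  1  2  3  4  5
  v  1  0  1  2  3  4
  g  2  1  0  1  2  3
  m  3  2  1  0  1  2
  r  4  3  2  1  1  1
  d  5  4  3  2  2  2
The bottom-right entry gives D[5][5] = 2, so no sequence of fewer than 2 edits works. Backtracking through the table gives one optimal edit sequence (2 edits):
  vgmrd → vgmld (sub r→l @4)
  vgmld → vgmlr (sub d→r @5)
Edit distance = 2.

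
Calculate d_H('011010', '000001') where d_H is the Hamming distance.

Differing positions: 2, 3, 5, 6. Hamming distance = 4.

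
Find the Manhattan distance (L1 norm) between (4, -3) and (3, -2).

Σ|x_i - y_i| = |4 - 3| + |-3 - (-2)| = 1 + 1 = 2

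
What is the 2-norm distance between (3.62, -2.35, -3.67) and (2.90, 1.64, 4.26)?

(Σ|x_i - y_i|^2)^(1/2) = (|3.62 - 2.9|^2 + |-2.35 - 1.64|^2 + |-3.67 - 4.26|^2)^(1/2)
= (0.72^2 + 3.99^2 + 7.93^2)^(1/2) = (0.5184 + 15.9201 + 62.8849)^(1/2) = (79.3234)^(1/2) ≈ 8.9064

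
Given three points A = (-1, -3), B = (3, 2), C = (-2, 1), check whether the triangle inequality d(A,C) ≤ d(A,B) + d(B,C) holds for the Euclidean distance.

d(A,B) = √(4² + 5²) = √41 ≈ 6.4031, d(B,C) = √(5² + 1²) = √26 ≈ 5.099, d(A,C) = √(1² + 4²) = √17 ≈ 4.1231.
d(A,C) ≈ 4.1231 ≤ 6.4031 + 5.099 = 11.5021. Triangle inequality is satisfied.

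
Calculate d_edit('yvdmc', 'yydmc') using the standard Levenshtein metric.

Let D[i][j] be the edit distance between the first i characters of 'yvdmc' and the first j characters of 'yydmc', with D[i][0] = i, D[0][j] = j, and D[i][j] = D[i-1][j-1] if the characters match, else 1 + min(D[i-1][j], D[i][j-1], D[i-1][j-1]). Filling the table (rows: prefixes of 'yvdmc', columns: prefixes of 'yydmc'):
     ε  y  y  d  m  c
  ε  0  1  2  3  4  5
  y  1  0  1  2  3  4
  v  2  1  1  2  3  4
  d  3  2  2  1  2  3
  m  4  3  3  2  1  2
  c  5  4  4  3  2  1
The bottom-right entry gives D[5][5] = 1, so no sequence of fewer than 1 edit works. Backtracking through the table gives one optimal edit sequence (1 edit):
  yvdmc → yydmc (sub v→y @2)
Edit distance = 1.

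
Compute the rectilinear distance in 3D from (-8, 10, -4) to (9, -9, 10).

Σ|x_i - y_i| = |-8 - 9| + |10 - (-9)| + |-4 - 10| = 17 + 19 + 14 = 50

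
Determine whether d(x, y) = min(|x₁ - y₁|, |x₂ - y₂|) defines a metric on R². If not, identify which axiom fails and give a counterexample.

No. d fails identity of indiscernibles: take x = (3, 0) and y = (3, 1). Then d(x,y) = min(|3 - 3|, |0 - 1|) = min(0, 1) = 0, yet x ≠ y.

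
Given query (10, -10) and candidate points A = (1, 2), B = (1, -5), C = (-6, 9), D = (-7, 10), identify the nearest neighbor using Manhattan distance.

Distances: d(A) = 21, d(B) = 14, d(C) = 35, d(D) = 37. Nearest: B = (1, -5) with distance 14.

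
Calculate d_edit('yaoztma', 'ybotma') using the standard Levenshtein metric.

Let D[i][j] be the edit distance between the first i characters of 'yaoztma' and the first j characters of 'ybotma', with D[i][0] = i, D[0][j] = j, and D[i][j] = D[i-1][j-1] if the characters match, else 1 + min(D[i-1][j], D[i][j-1], D[i-1][j-1]). Filling the table (rows: prefixes of 'yaoztma', columns: prefixes of 'ybotma'):
     ε  y  b  o  t  m  a
  ε  0  1  2  3  4  5  6
  y  1  0  1  2  3  4  5
  a  2  1  1  2  3  4  4
  o  3  2  2  1  2  3  4
  z  4  3  3  2  2  3  4
  t  5  4  4  3  2  3  4
  m  6  5  5  4  3  2  3
  a  7  6  6  5  4  3  2
The bottom-right entry gives D[7][6] = 2, so no sequence of fewer than 2 edits works. Backtracking through the table gives one optimal edit sequence (2 edits):
  yaoztma → yboztma (sub a→b @2)
  yboztma → ybotma (del z @4)
Edit distance = 2.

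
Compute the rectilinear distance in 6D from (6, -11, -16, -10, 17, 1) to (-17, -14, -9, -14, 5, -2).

Σ|x_i - y_i| = |6 - (-17)| + |-11 - (-14)| + |-16 - (-9)| + |-10 - (-14)| + |17 - 5| + |1 - (-2)| = 23 + 3 + 7 + 4 + 12 + 3 = 52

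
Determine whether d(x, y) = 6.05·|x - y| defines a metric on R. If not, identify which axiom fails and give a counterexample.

Yes. Since |x - y| is a metric on R and 6.05 > 0, the positive scalar multiple 6.05·|x - y| is also a metric: scaling by a positive constant preserves non-negativity, identity (d=0 ⟺ |x-y|=0 ⟺ x=y), symmetry, and the triangle inequality.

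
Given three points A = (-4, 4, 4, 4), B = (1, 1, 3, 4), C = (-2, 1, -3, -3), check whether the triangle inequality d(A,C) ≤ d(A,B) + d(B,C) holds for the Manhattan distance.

d(A,B) = 5 + 3 + 1 + 0 = 9, d(B,C) = 3 + 0 + 6 + 7 = 16, d(A,C) = 2 + 3 + 7 + 7 = 19.
d(A,C) = 19 ≤ 9 + 16 = 25. Triangle inequality is satisfied.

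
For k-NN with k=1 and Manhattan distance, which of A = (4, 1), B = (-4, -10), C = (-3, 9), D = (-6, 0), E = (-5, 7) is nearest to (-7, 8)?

Distances: d(A) = 18, d(B) = 21, d(C) = 5, d(D) = 9, d(E) = 3. Nearest: E = (-5, 7) with distance 3.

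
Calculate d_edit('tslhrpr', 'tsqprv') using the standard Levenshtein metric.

Let D[i][j] be the edit distance between the first i characters of 'tslhrpr' and the first j characters of 'tsqprv', with D[i][0] = i, D[0][j] = j, and D[i][j] = D[i-1][j-1] if the characters match, else 1 + min(D[i-1][j], D[i][j-1], D[i-1][j-1]). Filling the table (rows: prefixes of 'tslhrpr', columns: prefixes of 'tsqprv'):
     ε  t  s  q  p  r  v
  ε  0  1  2  3  4  5  6
  t  1  0  1  2  3  4  5
  s  2  1  0  1  2  3  4
  l  3  2  1  1  2  3  4
  h  4  3  2  2  2  3  4
  r  5  4  3  3  3  2  3
  p  6  5  4  4  3  3  3
  r  7  6  5  5  4  3  4
The bottom-right entry gives D[7][6] = 4, so no sequence of fewer than 4 edits works. Backtracking through the table gives one optimal edit sequence (4 edits):
  tslhrpr → tsqhrpr (sub l→q @3)
  tsqhrpr → tsqprpr (sub h→p @4)
  tsqprpr → tsqprr (del p @6)
  tsqprr → tsqprv (sub r→v @6)
Edit distance = 4.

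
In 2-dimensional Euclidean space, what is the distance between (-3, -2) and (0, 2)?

√(Σ(x_i - y_i)²) = √((-3 - 0)² + (-2 - 2)²)
= √((-3)² + (-4)²) = √(9 + 16) = √25 = 5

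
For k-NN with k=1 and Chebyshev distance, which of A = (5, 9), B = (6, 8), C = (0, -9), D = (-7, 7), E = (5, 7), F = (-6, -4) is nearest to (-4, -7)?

Distances: d(A) = 16, d(B) = 15, d(C) = 4, d(D) = 14, d(E) = 14, d(F) = 3. Nearest: F = (-6, -4) with distance 3.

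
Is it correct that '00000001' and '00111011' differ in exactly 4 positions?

Differing positions: 3, 4, 5, 7. Hamming distance = 4, so the claim is true.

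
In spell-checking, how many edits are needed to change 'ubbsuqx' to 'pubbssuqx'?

Let D[i][j] be the edit distance between the first i characters of 'ubbsuqx' and the first j characters of 'pubbssuqx', with D[i][0] = i, D[0][j] = j, and D[i][j] = D[i-1][j-1] if the characters match, else 1 + min(D[i-1][j], D[i][j-1], D[i-1][j-1]). Filling the table (rows: prefixes of 'ubbsuqx', columns: prefixes of 'pubbssuqx'):
     ε  p  u  b  b  s  s  u  q  x
  ε  0  1  2  3  4  5  6  7  8  9
  u  1  1  1  2  3  4  5  6  7  8
  b  2  2  2  1  2  3  4  5  6  7
  b  3  3  3  2  1  2  3  4  5  6
  s  4  4  4  3  2  1  2  3  4  5
  u  5  5  4  4  3  2  2  2  3  4
  q  6  6  5  5  4  3  3  3  2  3
  x  7  7  6  6  5  4  4  4  3  2
The bottom-right entry gives D[7][9] = 2, so no sequence of fewer than 2 edits works. Backtracking through the table gives one optimal edit sequence (2 edits):
  ubbsuqx → pubbsuqx (ins p @1)
  pubbsuqx → pubbssuqx (ins s @5)
Edit distance = 2.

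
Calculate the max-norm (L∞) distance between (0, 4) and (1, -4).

max(|x_i - y_i|) = max(|0 - 1|, |4 - (-4)|) = max(1, 8) = 8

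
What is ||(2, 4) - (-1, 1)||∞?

max(|x_i - y_i|) = max(|2 - (-1)|, |4 - 1|) = max(3, 3) = 3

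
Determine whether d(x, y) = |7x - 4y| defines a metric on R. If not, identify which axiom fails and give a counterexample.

No. d fails symmetry: d(4, 6) = |7·4 - 4·6| = |4| = 4, but d(6, 4) = |7·6 - 4·4| = |26| = 26. Since 4 ≠ 26, d(x,y) ≠ d(y,x) in general.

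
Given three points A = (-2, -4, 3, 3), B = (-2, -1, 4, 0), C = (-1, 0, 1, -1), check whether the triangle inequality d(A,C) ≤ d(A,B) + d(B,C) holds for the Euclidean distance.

d(A,B) = √(0² + 3² + 1² + 3²) = √19 ≈ 4.3589, d(B,C) = √(1² + 1² + 3² + 1²) = √12 ≈ 3.4641, d(A,C) = √(1² + 4² + 2² + 4²) = √37 ≈ 6.0828.
d(A,C) ≈ 6.0828 ≤ 4.3589 + 3.4641 = 7.823. Triangle inequality is satisfied.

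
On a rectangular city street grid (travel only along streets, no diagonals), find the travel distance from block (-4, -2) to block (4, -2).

Σ|x_i - y_i| = |-4 - 4| + |-2 - (-2)| = 8 + 0 = 8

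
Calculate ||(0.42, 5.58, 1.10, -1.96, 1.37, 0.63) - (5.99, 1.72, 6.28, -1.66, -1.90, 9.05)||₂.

√(Σ(x_i - y_i)²) = √((0.42 - 5.99)² + (5.58 - 1.72)² + (1.1 - 6.28)² + (-1.96 - (-1.66))² + (1.37 - (-1.9))² + (0.63 - 9.05)²)
= √((-5.57)² + 3.86² + (-5.18)² + (-0.3)² + 3.27² + (-8.42)²) = √(31.0249 + 14.8996 + 26.8324 + 0.09 + 10.6929 + 70.8964) = √154.4362 ≈ 12.4272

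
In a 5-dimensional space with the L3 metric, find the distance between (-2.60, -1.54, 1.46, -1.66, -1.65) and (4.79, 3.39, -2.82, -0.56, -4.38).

(Σ|x_i - y_i|^3)^(1/3) = (|-2.6 - 4.79|^3 + |-1.54 - 3.39|^3 + |1.46 - (-2.82)|^3 + |-1.66 - (-0.56)|^3 + |-1.65 - (-4.38)|^3)^(1/3)
= (7.39^3 + 4.93^3 + 4.28^3 + 1.1^3 + 2.73^3)^(1/3) ≈ (403.5834 + 119.8232 + 78.4028 + 1.331 + 20.3464)^(1/3) = (623.4868)^(1/3) ≈ 8.543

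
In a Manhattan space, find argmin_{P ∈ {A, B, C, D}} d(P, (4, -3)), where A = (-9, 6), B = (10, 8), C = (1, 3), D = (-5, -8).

Distances: d(A) = 22, d(B) = 17, d(C) = 9, d(D) = 14. Nearest: C = (1, 3) with distance 9.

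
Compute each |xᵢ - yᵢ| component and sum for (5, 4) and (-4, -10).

Σ|x_i - y_i| = |5 - (-4)| + |4 - (-10)| = 9 + 14 = 23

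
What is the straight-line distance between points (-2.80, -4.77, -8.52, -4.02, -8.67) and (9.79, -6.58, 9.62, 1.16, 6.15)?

√(Σ(x_i - y_i)²) = √((-2.8 - 9.79)² + (-4.77 - (-6.58))² + (-8.52 - 9.62)² + (-4.02 - 1.16)² + (-8.67 - 6.15)²)
= √((-12.59)² + 1.81² + (-18.14)² + (-5.18)² + (-14.82)²) = √(158.5081 + 3.2761 + 329.0596 + 26.8324 + 219.6324) = √737.3086 ≈ 27.1534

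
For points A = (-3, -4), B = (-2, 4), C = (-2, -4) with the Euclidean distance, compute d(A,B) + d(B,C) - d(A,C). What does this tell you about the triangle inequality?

d(A,B) = √(1² + 8²) = √65 ≈ 8.0623, d(B,C) = √(0² + 8²) = √64 = 8, d(A,C) = √(1² + 0²) = √1 = 1.
d(A,B) + d(B,C) - d(A,C) = 8.0623 + 8 - 1 = 16.0623 - 1 = 15.0623 (to 4 decimal places). This is ≥ 0, so the triangle inequality holds for these points.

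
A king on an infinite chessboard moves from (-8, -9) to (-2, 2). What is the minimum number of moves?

max(|x_i - y_i|) = max(|-8 - (-2)|, |-9 - 2|) = max(6, 11) = 11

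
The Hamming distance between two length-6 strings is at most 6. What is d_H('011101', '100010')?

Differing positions: 1, 2, 3, 4, 5, 6. Hamming distance = 6. The maximum possible Hamming distance for length-6 strings is 6, so d_H/6 = 6/6 = 1.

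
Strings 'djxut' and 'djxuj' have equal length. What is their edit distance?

Let D[i][j] be the edit distance between the first i characters of 'djxut' and the first j characters of 'djxuj', with D[i][0] = i, D[0][j] = j, and D[i][j] = D[i-1][j-1] if the characters match, else 1 + min(D[i-1][j], D[i][j-1], D[i-1][j-1]). Filling the table (rows: prefixes of 'djxut', columns: prefixes of 'djxuj'):
     ε  d  j  x  u  j
  ε  0  1  2  3  4  5
  d  1  0  1  2  3  4
  j  2  1  0  1  2  3
  x  3  2  1  0  1  2
  u  4  3  2  1  0  1
  t  5  4  3  2  1  1
The bottom-right entry gives D[5][5] = 1, so no sequence of fewer than 1 edit works. Backtracking through the table gives one optimal edit sequence (1 edit):
  djxut → djxuj (sub t→j @5)
Edit distance = 1.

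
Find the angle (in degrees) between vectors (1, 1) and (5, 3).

With u = (1, 1), v = (5, 3):
u·v = 1·5 + 1·3 = 5 + 3 = 8.
|u| = √(1² + 1²) = √2, |v| = √(5² + 3²) = √34, so |u||v| = √(2·34) = √68.
cos θ = (u·v)/(|u||v|) = 8/√68 ≈ 0.970143
θ = arccos(0.970143) ≈ 14.04°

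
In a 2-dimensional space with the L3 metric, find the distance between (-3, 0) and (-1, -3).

(Σ|x_i - y_i|^3)^(1/3) = (|-3 - (-1)|^3 + |0 - (-3)|^3)^(1/3)
= (2^3 + 3^3)^(1/3) = (8 + 27)^(1/3) = (35)^(1/3) ≈ 3.2711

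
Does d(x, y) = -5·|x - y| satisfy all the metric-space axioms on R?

No. With c = -5 < 0, d fails non-negativity: d(9, 17) = -5·|9 - 17| = -5·8 = -40 < 0.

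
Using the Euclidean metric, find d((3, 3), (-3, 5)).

√(Σ(x_i - y_i)²) = √((3 - (-3))² + (3 - 5)²)
= √(6² + (-2)²) = √(36 + 4) = √40 ≈ 6.3246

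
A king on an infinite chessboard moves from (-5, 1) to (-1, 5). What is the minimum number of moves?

max(|x_i - y_i|) = max(|-5 - (-1)|, |1 - 5|) = max(4, 4) = 4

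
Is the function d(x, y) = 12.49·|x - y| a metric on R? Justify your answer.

Yes. Since |x - y| is a metric on R and 12.49 > 0, the positive scalar multiple 12.49·|x - y| is also a metric: scaling by a positive constant preserves non-negativity, identity (d=0 ⟺ |x-y|=0 ⟺ x=y), symmetry, and the triangle inequality.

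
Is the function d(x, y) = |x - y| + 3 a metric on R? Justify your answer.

No. d fails identity of indiscernibles (specifically d(x,x) = 0): d(-1, -1) = |-1 - (-1)| + 3 = 0 + 3 = 3 ≠ 0.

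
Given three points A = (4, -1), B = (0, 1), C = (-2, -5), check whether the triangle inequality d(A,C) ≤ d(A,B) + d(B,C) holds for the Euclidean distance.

d(A,B) = √(4² + 2²) = √20 ≈ 4.4721, d(B,C) = √(2² + 6²) = √40 ≈ 6.3246, d(A,C) = √(6² + 4²) = √52 ≈ 7.2111.
d(A,C) ≈ 7.2111 ≤ 4.4721 + 6.3246 = 10.7967. Triangle inequality is satisfied.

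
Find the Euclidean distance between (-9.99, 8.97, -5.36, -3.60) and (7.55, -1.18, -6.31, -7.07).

√(Σ(x_i - y_i)²) = √((-9.99 - 7.55)² + (8.97 - (-1.18))² + (-5.36 - (-6.31))² + (-3.6 - (-7.07))²)
= √((-17.54)² + 10.15² + 0.95² + 3.47²) = √(307.6516 + 103.0225 + 0.9025 + 12.0409) = √423.6175 ≈ 20.582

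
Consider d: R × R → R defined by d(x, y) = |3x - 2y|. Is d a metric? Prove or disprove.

No. d fails symmetry: d(5, 8) = |3·5 - 2·8| = |-1| = 1, but d(8, 5) = |3·8 - 2·5| = |14| = 14. Since 1 ≠ 14, d(x,y) ≠ d(y,x) in general.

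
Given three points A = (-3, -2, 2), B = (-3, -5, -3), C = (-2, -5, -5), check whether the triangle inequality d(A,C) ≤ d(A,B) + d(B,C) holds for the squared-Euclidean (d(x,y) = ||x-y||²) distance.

d(A,B) = 0² + 3² + 5² = 34, d(B,C) = 1² + 0² + 2² = 5, d(A,C) = 1² + 3² + 7² = 59.
d(A,C) = 59 > 34 + 5 = 39. Triangle inequality is VIOLATED. (Squared-Euclidean is not a metric — this is a counterexample.)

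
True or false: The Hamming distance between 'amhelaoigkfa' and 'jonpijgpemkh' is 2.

Differing positions: 1, 2, 3, 4, 5, 6, 7, 8, 9, 10, 11, 12. Hamming distance = 12, so the claim that d_H = 2 is false.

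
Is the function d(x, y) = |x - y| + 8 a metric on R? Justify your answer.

No. d fails identity of indiscernibles (specifically d(x,x) = 0): d(-3, -3) = |-3 - (-3)| + 8 = 0 + 8 = 8 ≠ 0.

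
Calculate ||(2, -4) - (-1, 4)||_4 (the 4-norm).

(Σ|x_i - y_i|^4)^(1/4) = (|2 - (-1)|^4 + |-4 - 4|^4)^(1/4)
= (3^4 + 8^4)^(1/4) = (81 + 4096)^(1/4) = (4177)^(1/4) ≈ 8.0393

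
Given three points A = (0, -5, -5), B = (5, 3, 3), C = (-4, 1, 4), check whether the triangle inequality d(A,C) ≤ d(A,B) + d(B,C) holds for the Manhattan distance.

d(A,B) = 5 + 8 + 8 = 21, d(B,C) = 9 + 2 + 1 = 12, d(A,C) = 4 + 6 + 9 = 19.
d(A,C) = 19 ≤ 21 + 12 = 33. Triangle inequality is satisfied.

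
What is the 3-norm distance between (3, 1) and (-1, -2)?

(Σ|x_i - y_i|^3)^(1/3) = (|3 - (-1)|^3 + |1 - (-2)|^3)^(1/3)
= (4^3 + 3^3)^(1/3) = (64 + 27)^(1/3) = (91)^(1/3) ≈ 4.4979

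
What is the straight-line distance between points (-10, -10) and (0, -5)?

√(Σ(x_i - y_i)²) = √((-10 - 0)² + (-10 - (-5))²)
= √((-10)² + (-5)²) = √(100 + 25) = √125 ≈ 11.1803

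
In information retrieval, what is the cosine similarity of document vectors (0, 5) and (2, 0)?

With u = (0, 5), v = (2, 0):
u·v = 0·2 + 5·0 = 0 + 0 = 0.
|u| = √(0² + 5²) = √25, |v| = √(2² + 0²) = √4, so |u||v| = √(25·4) = √100 = 10.
cos θ = (u·v)/(|u||v|) = 0/10 = 0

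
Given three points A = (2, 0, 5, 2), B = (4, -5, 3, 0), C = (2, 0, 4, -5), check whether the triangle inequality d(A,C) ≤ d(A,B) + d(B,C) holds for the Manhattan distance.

d(A,B) = 2 + 5 + 2 + 2 = 11, d(B,C) = 2 + 5 + 1 + 5 = 13, d(A,C) = 0 + 0 + 1 + 7 = 8.
d(A,C) = 8 ≤ 11 + 13 = 24. Triangle inequality is satisfied.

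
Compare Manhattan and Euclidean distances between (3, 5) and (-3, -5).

L1 = |3 - (-3)| + |5 - (-5)| = 6 + 10 = 16
L2 = √(6² + 10²) = √136 ≈ 11.6619
L1 ≥ L2 always (equality iff movement is along one axis); L1 > L2 here.
Ratio L1/L2 = 16/√136 ≈ 1.372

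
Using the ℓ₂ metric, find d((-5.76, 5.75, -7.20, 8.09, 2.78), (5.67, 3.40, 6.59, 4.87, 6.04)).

√(Σ(x_i - y_i)²) = √((-5.76 - 5.67)² + (5.75 - 3.4)² + (-7.2 - 6.59)² + (8.09 - 4.87)² + (2.78 - 6.04)²)
= √((-11.43)² + 2.35² + (-13.79)² + 3.22² + (-3.26)²) = √(130.6449 + 5.5225 + 190.1641 + 10.3684 + 10.6276) = √347.3275 ≈ 18.6367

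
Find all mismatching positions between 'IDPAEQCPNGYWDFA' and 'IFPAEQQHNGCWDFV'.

Differing positions: 2, 7, 8, 11, 15. Hamming distance = 5.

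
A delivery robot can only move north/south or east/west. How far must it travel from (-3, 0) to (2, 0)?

Σ|x_i - y_i| = |-3 - 2| + |0 - 0| = 5 + 0 = 5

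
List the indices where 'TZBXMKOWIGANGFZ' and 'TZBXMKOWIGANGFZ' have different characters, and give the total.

Differing positions: none. Hamming distance = 0.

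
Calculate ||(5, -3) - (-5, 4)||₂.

√(Σ(x_i - y_i)²) = √((5 - (-5))² + (-3 - 4)²)
= √(10² + (-7)²) = √(100 + 49) = √149 ≈ 12.2066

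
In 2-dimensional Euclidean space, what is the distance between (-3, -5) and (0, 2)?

√(Σ(x_i - y_i)²) = √((-3 - 0)² + (-5 - 2)²)
= √((-3)² + (-7)²) = √(9 + 49) = √58 ≈ 7.6158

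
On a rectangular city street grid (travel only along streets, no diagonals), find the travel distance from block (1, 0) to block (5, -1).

Σ|x_i - y_i| = |1 - 5| + |0 - (-1)| = 4 + 1 = 5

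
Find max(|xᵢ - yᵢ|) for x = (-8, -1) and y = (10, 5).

max(|x_i - y_i|) = max(|-8 - 10|, |-1 - 5|) = max(18, 6) = 18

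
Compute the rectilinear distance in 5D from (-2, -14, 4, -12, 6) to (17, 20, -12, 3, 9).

Σ|x_i - y_i| = |-2 - 17| + |-14 - 20| + |4 - (-12)| + |-12 - 3| + |6 - 9| = 19 + 34 + 16 + 15 + 3 = 87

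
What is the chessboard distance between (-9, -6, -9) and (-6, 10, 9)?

max(|x_i - y_i|) = max(|-9 - (-6)|, |-6 - 10|, |-9 - 9|) = max(3, 16, 18) = 18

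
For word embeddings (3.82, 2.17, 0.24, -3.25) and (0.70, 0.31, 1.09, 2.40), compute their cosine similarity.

With u = (3.82, 2.17, 0.24, -3.25), v = (0.70, 0.31, 1.09, 2.40):
u·v = 3.82·0.7 + 2.17·0.31 + 0.24·1.09 + (-3.25)·2.4 = 2.674 + 0.6727 + 0.2616 + (-7.8) = -4.1917.
|u| = √(3.82² + 2.17² + 0.24² + (-3.25)²) = √(14.5924 + 4.7089 + 0.0576 + 10.5625) = √29.9214, |v| = √(0.7² + 0.31² + 1.09² + 2.4²) = √(0.49 + 0.0961 + 1.1881 + 5.76) = √7.5342.
cos θ = (u·v)/(|u||v|) = -4.1917/(√29.9214·√7.5342) ≈ -0.2792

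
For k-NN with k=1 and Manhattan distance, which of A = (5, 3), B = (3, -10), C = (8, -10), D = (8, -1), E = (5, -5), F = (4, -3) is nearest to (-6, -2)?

Distances: d(A) = 16, d(B) = 17, d(C) = 22, d(D) = 15, d(E) = 14, d(F) = 11. Nearest: F = (4, -3) with distance 11.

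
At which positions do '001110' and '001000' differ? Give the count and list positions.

Differing positions: 4, 5. Hamming distance = 2.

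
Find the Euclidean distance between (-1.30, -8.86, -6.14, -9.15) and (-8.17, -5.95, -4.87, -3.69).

√(Σ(x_i - y_i)²) = √((-1.3 - (-8.17))² + (-8.86 - (-5.95))² + (-6.14 - (-4.87))² + (-9.15 - (-3.69))²)
= √(6.87² + (-2.91)² + (-1.27)² + (-5.46)²) = √(47.1969 + 8.4681 + 1.6129 + 29.8116) = √87.0895 ≈ 9.3322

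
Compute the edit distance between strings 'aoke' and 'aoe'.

Let D[i][j] be the edit distance between the first i characters of 'aoke' and the first j characters of 'aoe', with D[i][0] = i, D[0][j] = j, and D[i][j] = D[i-1][j-1] if the characters match, else 1 + min(D[i-1][j], D[i][j-1], D[i-1][j-1]). Filling the table (rows: prefixes of 'aoke', columns: prefixes of 'aoe'):
     ε  a  o  e
  ε  0  1  2  3
  a  1  0  1  2
  o  2  1  0  1
  k  3  2  1  1
  e  4  3  2  1
The bottom-right entry gives D[4][3] = 1, so no sequence of fewer than 1 edit works. Backtracking through the table gives one optimal edit sequence (1 edit):
  aoke → aoe (del k @3)
Edit distance = 1.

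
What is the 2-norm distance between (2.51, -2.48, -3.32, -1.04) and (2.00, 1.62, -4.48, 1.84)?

(Σ|x_i - y_i|^2)^(1/2) = (|2.51 - 2|^2 + |-2.48 - 1.62|^2 + |-3.32 - (-4.48)|^2 + |-1.04 - 1.84|^2)^(1/2)
= (0.51^2 + 4.1^2 + 1.16^2 + 2.88^2)^(1/2) = (0.2601 + 16.81 + 1.3456 + 8.2944)^(1/2) = (26.7101)^(1/2) ≈ 5.1682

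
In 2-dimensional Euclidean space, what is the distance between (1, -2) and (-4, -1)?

√(Σ(x_i - y_i)²) = √((1 - (-4))² + (-2 - (-1))²)
= √(5² + (-1)²) = √(25 + 1) = √26 ≈ 5.099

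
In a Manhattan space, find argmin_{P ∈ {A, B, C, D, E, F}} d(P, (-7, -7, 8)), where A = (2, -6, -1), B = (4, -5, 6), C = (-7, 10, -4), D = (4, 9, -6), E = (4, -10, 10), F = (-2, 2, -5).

Distances: d(A) = 19, d(B) = 15, d(C) = 29, d(D) = 41, d(E) = 16, d(F) = 27. Nearest: B = (4, -5, 6) with distance 15.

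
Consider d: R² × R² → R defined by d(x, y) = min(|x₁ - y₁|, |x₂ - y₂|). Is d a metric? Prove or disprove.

No. d fails identity of indiscernibles: take x = (5, 0) and y = (5, 9). Then d(x,y) = min(|5 - 5|, |0 - 9|) = min(0, 9) = 0, yet x ≠ y.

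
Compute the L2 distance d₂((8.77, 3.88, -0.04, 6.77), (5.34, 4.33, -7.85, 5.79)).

√(Σ(x_i - y_i)²) = √((8.77 - 5.34)² + (3.88 - 4.33)² + (-0.04 - (-7.85))² + (6.77 - 5.79)²)
= √(3.43² + (-0.45)² + 7.81² + 0.98²) = √(11.7649 + 0.2025 + 60.9961 + 0.9604) = √73.9239 ≈ 8.5979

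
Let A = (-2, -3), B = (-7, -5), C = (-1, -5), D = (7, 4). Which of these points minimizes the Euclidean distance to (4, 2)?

Distances: d(A) ≈ 7.8102, d(B) ≈ 13.0384, d(C) ≈ 8.6023, d(D) ≈ 3.6056. Nearest: D = (7, 4) with distance 3.6056.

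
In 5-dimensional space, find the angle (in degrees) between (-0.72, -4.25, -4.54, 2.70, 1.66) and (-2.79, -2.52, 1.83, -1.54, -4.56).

With u = (-0.72, -4.25, -4.54, 2.70, 1.66), v = (-2.79, -2.52, 1.83, -1.54, -4.56):
u·v = (-0.72)·(-2.79) + (-4.25)·(-2.52) + (-4.54)·1.83 + 2.7·(-1.54) + 1.66·(-4.56) = 2.0088 + 10.71 + (-8.3082) + (-4.158) + (-7.5696) = -7.317.
|u| = √((-0.72)² + (-4.25)² + (-4.54)² + 2.7² + 1.66²) = √(0.5184 + 18.0625 + 20.6116 + 7.29 + 2.7556) = √49.2381, |v| = √((-2.79)² + (-2.52)² + 1.83² + (-1.54)² + (-4.56)²) = √(7.7841 + 6.3504 + 3.3489 + 2.3716 + 20.7936) = √40.6486.
cos θ = (u·v)/(|u||v|) = -7.317/(√49.2381·√40.6486) ≈ -0.163553
θ = arccos(-0.163553) ≈ 99.41°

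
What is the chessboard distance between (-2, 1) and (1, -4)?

max(|x_i - y_i|) = max(|-2 - 1|, |1 - (-4)|) = max(3, 5) = 5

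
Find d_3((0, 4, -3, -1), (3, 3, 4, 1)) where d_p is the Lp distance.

(Σ|x_i - y_i|^3)^(1/3) = (|0 - 3|^3 + |4 - 3|^3 + |-3 - 4|^3 + |-1 - 1|^3)^(1/3)
= (3^3 + 1^3 + 7^3 + 2^3)^(1/3) = (27 + 1 + 343 + 8)^(1/3) = (379)^(1/3) ≈ 7.2368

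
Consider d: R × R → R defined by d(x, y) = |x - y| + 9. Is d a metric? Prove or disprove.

No. d fails identity of indiscernibles (specifically d(x,x) = 0): d(3, 3) = |3 - 3| + 9 = 0 + 9 = 9 ≠ 0.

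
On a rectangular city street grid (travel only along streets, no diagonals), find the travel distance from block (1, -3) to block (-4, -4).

Σ|x_i - y_i| = |1 - (-4)| + |-3 - (-4)| = 5 + 1 = 6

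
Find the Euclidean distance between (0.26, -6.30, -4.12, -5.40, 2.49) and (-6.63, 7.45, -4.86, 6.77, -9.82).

√(Σ(x_i - y_i)²) = √((0.26 - (-6.63))² + (-6.3 - 7.45)² + (-4.12 - (-4.86))² + (-5.4 - 6.77)² + (2.49 - (-9.82))²)
= √(6.89² + (-13.75)² + 0.74² + (-12.17)² + 12.31²) = √(47.4721 + 189.0625 + 0.5476 + 148.1089 + 151.5361) = √536.7272 ≈ 23.1674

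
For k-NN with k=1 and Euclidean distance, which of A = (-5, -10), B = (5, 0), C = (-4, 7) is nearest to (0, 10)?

Distances: d(A) ≈ 20.6155, d(B) ≈ 11.1803, d(C) = 5. Nearest: C = (-4, 7) with distance 5.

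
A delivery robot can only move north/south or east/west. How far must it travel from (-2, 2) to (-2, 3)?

Σ|x_i - y_i| = |-2 - (-2)| + |2 - 3| = 0 + 1 = 1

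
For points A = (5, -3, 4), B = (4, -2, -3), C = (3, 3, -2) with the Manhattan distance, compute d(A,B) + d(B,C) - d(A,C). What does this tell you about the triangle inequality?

d(A,B) = 1 + 1 + 7 = 9, d(B,C) = 1 + 5 + 1 = 7, d(A,C) = 2 + 6 + 6 = 14.
d(A,B) + d(B,C) - d(A,C) = 9 + 7 - 14 = 16 - 14 = 2. This is ≥ 0, so the triangle inequality holds for these points.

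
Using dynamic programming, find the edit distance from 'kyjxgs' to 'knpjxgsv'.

Let D[i][j] be the edit distance between the first i characters of 'kyjxgs' and the first j characters of 'knpjxgsv', with D[i][0] = i, D[0][j] = j, and D[i][j] = D[i-1][j-1] if the characters match, else 1 + min(D[i-1][j], D[i][j-1], D[i-1][j-1]). Filling the table (rows: prefixes of 'kyjxgs', columns: prefixes of 'knpjxgsv'):
     ε  k  n  p  j  x  g  s  v
  ε  0  1  2  3  4  5  6  7  8
  k  1  0  1  2  3  4  5  6  7
  y  2  1  1  2  3  4  5  6  7
  j  3  2  2  2  2  3  4  5  6
  x  4  3  3  3  3  2  3  4  5
  g  5  4  4  4  4  3  2  3  4
  s  6  5  5  5  5  4  3  2  3
The bottom-right entry gives D[6][8] = 3, so no sequence of fewer than 3 edits works. Backtracking through the table gives one optimal edit sequence (3 edits):
  kyjxgs → knyjxgs (ins n @2)
  knyjxgs → knpjxgs (sub y→p @3)
  knpjxgs → knpjxgsv (ins v @8)
Edit distance = 3.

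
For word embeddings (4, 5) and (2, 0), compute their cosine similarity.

With u = (4, 5), v = (2, 0):
u·v = 4·2 + 5·0 = 8 + 0 = 8.
|u| = √(4² + 5²) = √41, |v| = √(2² + 0²) = √4, so |u||v| = √(41·4) = √164.
cos θ = (u·v)/(|u||v|) = 8/√164 ≈ 0.6247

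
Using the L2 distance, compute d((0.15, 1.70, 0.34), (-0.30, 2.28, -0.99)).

(Σ|x_i - y_i|^2)^(1/2) = (|0.15 - (-0.3)|^2 + |1.7 - 2.28|^2 + |0.34 - (-0.99)|^2)^(1/2)
= (0.45^2 + 0.58^2 + 1.33^2)^(1/2) = (0.2025 + 0.3364 + 1.7689)^(1/2) = (2.3078)^(1/2) ≈ 1.5191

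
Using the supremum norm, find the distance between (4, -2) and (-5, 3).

max(|x_i - y_i|) = max(|4 - (-5)|, |-2 - 3|) = max(9, 5) = 9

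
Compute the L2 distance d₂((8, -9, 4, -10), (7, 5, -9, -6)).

√(Σ(x_i - y_i)²) = √((8 - 7)² + (-9 - 5)² + (4 - (-9))² + (-10 - (-6))²)
= √(1² + (-14)² + 13² + (-4)²) = √(1 + 196 + 169 + 16) = √382 ≈ 19.5448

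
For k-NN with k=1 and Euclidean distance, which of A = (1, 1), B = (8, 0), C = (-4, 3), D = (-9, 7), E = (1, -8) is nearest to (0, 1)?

Distances: d(A) = 1, d(B) ≈ 8.0623, d(C) ≈ 4.4721, d(D) ≈ 10.8167, d(E) ≈ 9.0554. Nearest: A = (1, 1) with distance 1.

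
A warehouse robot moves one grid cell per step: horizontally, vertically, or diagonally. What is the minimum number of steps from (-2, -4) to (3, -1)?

max(|x_i - y_i|) = max(|-2 - 3|, |-4 - (-1)|) = max(5, 3) = 5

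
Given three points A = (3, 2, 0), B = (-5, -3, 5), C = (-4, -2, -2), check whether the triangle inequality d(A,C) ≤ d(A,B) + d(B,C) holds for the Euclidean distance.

d(A,B) = √(8² + 5² + 5²) = √114 ≈ 10.6771, d(B,C) = √(1² + 1² + 7²) = √51 ≈ 7.1414, d(A,C) = √(7² + 4² + 2²) = √69 ≈ 8.3066.
d(A,C) ≈ 8.3066 ≤ 10.6771 + 7.1414 = 17.8185. Triangle inequality is satisfied.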